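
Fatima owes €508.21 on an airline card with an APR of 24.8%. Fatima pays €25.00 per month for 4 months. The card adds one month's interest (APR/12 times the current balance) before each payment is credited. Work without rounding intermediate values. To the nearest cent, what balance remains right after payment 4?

€448.40

Monthly rate r = 24.8%/12 = 2.06667% = 0.0206667.
Each month: B ← B·(1+r) − €25.00.
Month 1: interest €10.50; balance after payment €493.71.
Month 2: interest €10.20; balance after payment €478.92.
Month 3: interest €9.90; balance after payment €463.81.
Month 4: interest €9.59; balance after payment €448.40.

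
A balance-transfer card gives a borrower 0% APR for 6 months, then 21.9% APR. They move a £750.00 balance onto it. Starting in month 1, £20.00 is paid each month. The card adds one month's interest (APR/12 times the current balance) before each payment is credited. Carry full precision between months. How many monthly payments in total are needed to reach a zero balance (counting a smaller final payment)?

Promo months 1–6 at r₀ = 0%/12 = 0; months 7+ at r₁ = 21.9%/12 = 0.01825.
After month 6 (no interest yet): B = £750.00 − 6·£20.00 = £630.00.
Then at r₁ with £20.00/mo: n₂ = −ln(1 − r₁·B/P)/ln(1+r₁) ≈ 47.30 → 48 more payments.

54 months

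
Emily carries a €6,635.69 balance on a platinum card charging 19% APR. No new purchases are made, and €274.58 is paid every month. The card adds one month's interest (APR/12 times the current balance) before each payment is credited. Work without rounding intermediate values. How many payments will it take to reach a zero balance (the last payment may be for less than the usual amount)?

Monthly rate r = 19%/12 = 1.58333% = 0.0158333.
Recurrence: B ← B·(1+r) − €274.58.
Month 1: interest €105.07; balance after payment €6,466.18.
Month 2: interest €102.38; balance after payment €6,293.98.
Closed form: n = −ln(1 − rB₀/P)/ln(1+r) = −ln(0.61736)/ln(1.01583) ≈ 30.702, so the balance reaches zero during payment 31.

31 months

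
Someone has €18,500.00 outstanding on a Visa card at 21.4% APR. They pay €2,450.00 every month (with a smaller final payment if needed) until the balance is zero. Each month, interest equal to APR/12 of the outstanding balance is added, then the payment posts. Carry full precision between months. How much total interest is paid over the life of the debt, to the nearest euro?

Monthly rate r = 21.4%/12 = 1.78333% = 0.0178333.
Payoff takes n = ⌈−ln(1 − rB₀/P)/ln(1+r)⌉ = ⌈8.182⌉ = 9 payments; the last is €449.98.
Total paid = 8·€2,450.00 + €449.98 = €20,049.98.
Total interest = total paid − principal = €20,049.98 − €18,500.00 = €1,549.98.

€1,550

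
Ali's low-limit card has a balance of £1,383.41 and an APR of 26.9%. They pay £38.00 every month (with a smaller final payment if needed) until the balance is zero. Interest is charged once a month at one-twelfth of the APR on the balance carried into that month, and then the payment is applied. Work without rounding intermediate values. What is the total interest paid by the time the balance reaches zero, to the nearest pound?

Monthly rate r = 26.9%/12 = 2.24167% = 0.0224167.
Payoff takes n = ⌈−ln(1 − rB₀/P)/ln(1+r)⌉ = ⌈76.382⌉ = 77 payments; the last is £14.60.
Total paid = 76·£38.00 + £14.60 = £2,902.60.
Total interest = total paid − principal = £2,902.60 − £1,383.41 = £1,519.19.

£1,519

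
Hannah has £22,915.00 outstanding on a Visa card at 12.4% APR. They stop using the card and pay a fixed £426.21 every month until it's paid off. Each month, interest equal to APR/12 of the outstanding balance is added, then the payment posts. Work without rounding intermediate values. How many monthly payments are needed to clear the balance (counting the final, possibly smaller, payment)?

79 payments

Monthly rate r = 12.4%/12 = 1.03333% = 0.0103333.
Recurrence: B ← B·(1+r) − £426.21.
Month 1: interest £236.79; balance after payment £22,725.58.
Month 2: interest £234.83; balance after payment £22,534.20.
Closed form: n = −ln(1 − rB₀/P)/ln(1+r) = −ln(0.44443)/ln(1.01033) ≈ 78.884, so the balance reaches zero during payment 79.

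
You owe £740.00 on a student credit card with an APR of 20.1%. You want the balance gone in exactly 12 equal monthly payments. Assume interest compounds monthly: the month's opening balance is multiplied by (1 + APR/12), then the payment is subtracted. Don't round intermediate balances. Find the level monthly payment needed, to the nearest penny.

Monthly rate r = 20.1%/12 = 1.675% = 0.01675.
Level-payment amortization: P = B₀·r / (1 − (1+r)^(−n)) = 740.00·0.01675 / (1 − 1.01675^(−12)).
Denominator 1 − (1+r)^(−12) = 0.180724765.
P = 12.395 / 0.180724765 ≈ 68.58.

£68.58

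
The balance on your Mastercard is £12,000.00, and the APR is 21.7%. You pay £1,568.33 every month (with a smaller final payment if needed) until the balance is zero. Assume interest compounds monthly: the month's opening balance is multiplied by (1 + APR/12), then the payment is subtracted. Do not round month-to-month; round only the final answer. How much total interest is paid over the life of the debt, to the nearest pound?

Monthly rate r = 21.7%/12 = 1.80833% = 0.0180833.
Payoff takes n = ⌈−ln(1 − rB₀/P)/ln(1+r)⌉ = ⌈8.310⌉ = 9 payments; the last is £488.50.
Total paid = 8·£1,568.33 + £488.50 = £13,035.14.
Total interest = total paid − principal = £13,035.14 − £12,000.00 = £1,035.14.

£1,035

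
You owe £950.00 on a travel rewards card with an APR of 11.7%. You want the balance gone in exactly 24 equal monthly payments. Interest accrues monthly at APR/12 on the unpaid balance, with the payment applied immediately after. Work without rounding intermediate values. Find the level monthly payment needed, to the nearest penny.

Monthly rate r = 11.7%/12 = 0.975% = 0.00975.
Level-payment amortization: P = B₀·r / (1 − (1+r)^(−n)) = 950.00·0.00975 / (1 − 1.00975^(−24)).
Denominator 1 − (1+r)^(−24) = 0.207740755.
P = 9.2625 / 0.207740755 ≈ 44.59.

£44.59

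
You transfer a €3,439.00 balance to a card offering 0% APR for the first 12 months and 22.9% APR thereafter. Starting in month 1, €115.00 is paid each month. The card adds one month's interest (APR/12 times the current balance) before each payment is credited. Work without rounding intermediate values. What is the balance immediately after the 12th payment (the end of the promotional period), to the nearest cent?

Promo months 1–12 at r₀ = 0%/12 = 0; months 13+ at r₁ = 22.9%/12 = 0.0190833.
After month 12 (no interest yet): B = €3,439.00 − 12·€115.00 = €2,059.00.

€2,059.00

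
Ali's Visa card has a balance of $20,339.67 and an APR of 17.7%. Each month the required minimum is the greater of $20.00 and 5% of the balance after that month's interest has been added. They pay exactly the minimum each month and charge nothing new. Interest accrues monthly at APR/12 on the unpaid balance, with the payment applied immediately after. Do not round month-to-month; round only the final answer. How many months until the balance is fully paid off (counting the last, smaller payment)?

132 months

Monthly rate r = 17.7%/12 = 1.475% = 0.01475.
While 5% of the post-interest balance exceeds $20.00, each month B ← (B·(1+r))·(1 − 0.05), i.e. B shrinks by the factor (1+r)·0.95 = 0.96401.
This holds for months 1–108. Entering month 109 the balance is $388.39; 5% of the post-interest balance is now below $20.00, so the flat $20.00 minimum applies from here.
From month 109 a fixed $20.00 at rate r clears $388.39 in 24 more payments. Total: 108 + 24 = 132 months.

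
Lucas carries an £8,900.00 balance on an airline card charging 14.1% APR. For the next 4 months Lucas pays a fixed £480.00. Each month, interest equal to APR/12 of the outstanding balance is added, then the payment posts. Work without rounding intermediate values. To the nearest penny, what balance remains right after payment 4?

£7,371.62

Monthly rate r = 14.1%/12 = 1.175% = 0.01175.
Each month: B ← B·(1+r) − £480.00.
Month 1: interest £104.58; balance after payment £8,524.58.
Month 2: interest £100.16; balance after payment £8,144.74.
Month 3: interest £95.70; balance after payment £7,760.44.
Month 4: interest £91.19; balance after payment £7,371.62.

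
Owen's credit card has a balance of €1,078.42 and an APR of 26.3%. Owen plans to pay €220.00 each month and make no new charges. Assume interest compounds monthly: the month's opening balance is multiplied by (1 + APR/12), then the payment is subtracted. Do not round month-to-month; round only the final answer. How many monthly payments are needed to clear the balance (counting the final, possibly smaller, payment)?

6 months

Monthly rate r = 26.3%/12 = 2.19167% = 0.0219167.
Recurrence: B ← B·(1+r) − €220.00.
Month 1: interest €23.64; balance after payment €882.06.
Month 2: interest €19.33; balance after payment €681.39.
Month 3: interest €14.93; balance after payment €476.32.
Month 4: interest €10.44; balance after payment €266.76.
Month 5: interest €5.85; balance after payment €52.61.
Month 6: interest €1.15; balance after payment €0.00.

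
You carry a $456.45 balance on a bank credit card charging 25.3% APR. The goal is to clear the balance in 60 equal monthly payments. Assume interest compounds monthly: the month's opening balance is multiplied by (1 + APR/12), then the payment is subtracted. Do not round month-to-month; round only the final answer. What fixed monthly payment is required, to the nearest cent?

$13.48

Monthly rate r = 25.3%/12 = 2.10833% = 0.0210833.
Level-payment amortization: P = B₀·r / (1 − (1+r)^(−n)) = 456.45·0.0210833 / (1 − 1.02108^(−60)).
Denominator 1 − (1+r)^(−60) = 0.71402455.
P = 9.62349 / 0.71402455 ≈ 13.48.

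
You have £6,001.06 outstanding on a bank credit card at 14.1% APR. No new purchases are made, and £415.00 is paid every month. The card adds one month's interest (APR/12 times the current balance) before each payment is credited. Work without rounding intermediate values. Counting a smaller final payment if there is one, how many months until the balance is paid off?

16 payments

Monthly rate r = 14.1%/12 = 1.175% = 0.01175.
Recurrence: B ← B·(1+r) − £415.00.
Month 1: interest £70.51; balance after payment £5,656.57.
Month 2: interest £66.46; balance after payment £5,308.04.
Closed form: n = −ln(1 − rB₀/P)/ln(1+r) = −ln(0.83009)/ln(1.01175) ≈ 15.941, so the balance reaches zero during payment 16.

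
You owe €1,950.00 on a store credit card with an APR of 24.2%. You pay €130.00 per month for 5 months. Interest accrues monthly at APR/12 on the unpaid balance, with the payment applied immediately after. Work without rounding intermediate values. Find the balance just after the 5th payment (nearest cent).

€1,477.97

Monthly rate r = 24.2%/12 = 2.01667% = 0.0201667.
Each month: B ← B·(1+r) − €130.00.
Month 1: interest €39.32; balance after payment €1,859.33.
Month 2: interest €37.50; balance after payment €1,766.82.
Month 3: interest €35.63; balance after payment €1,672.45.
Month 4: interest €33.73; balance after payment €1,576.18.
Month 5: interest €31.79; balance after payment €1,477.97.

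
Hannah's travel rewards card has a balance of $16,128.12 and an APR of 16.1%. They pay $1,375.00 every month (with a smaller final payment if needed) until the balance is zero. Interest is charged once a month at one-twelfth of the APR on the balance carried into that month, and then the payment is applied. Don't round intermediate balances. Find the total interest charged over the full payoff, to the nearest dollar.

$1,539

Monthly rate r = 16.1%/12 = 1.34167% = 0.0134167.
Payoff takes n = ⌈−ln(1 − rB₀/P)/ln(1+r)⌉ = ⌈12.848⌉ = 13 payments; the last is $1,166.95.
Total paid = 12·$1,375.00 + $1,166.95 = $17,666.95.
Total interest = total paid − principal = $17,666.95 − $16,128.12 = $1,538.83.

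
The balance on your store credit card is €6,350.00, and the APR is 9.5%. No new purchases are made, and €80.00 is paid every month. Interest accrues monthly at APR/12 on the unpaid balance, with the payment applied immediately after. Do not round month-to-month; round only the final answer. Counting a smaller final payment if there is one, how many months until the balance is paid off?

126 payments

Monthly rate r = 9.5%/12 = 0.791667% = 0.00791667.
Recurrence: B ← B·(1+r) − €80.00.
Month 1: interest €50.27; balance after payment €6,320.27.
Month 2: interest €50.04; balance after payment €6,290.31.
Closed form: n = −ln(1 − rB₀/P)/ln(1+r) = −ln(0.37161)/ln(1.00792) ≈ 125.534, so the balance reaches zero during payment 126.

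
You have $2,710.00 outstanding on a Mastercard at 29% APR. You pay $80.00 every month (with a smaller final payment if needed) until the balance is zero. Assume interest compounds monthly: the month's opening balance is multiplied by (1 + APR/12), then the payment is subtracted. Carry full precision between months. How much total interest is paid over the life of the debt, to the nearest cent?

Monthly rate r = 29%/12 = 2.41667% = 0.0241667.
Payoff takes n = ⌈−ln(1 − rB₀/P)/ln(1+r)⌉ = ⌈71.497⌉ = 72 payments; the last is $40.02.
Total paid = 71·$80.00 + $40.02 = $5,720.02.
Total interest = total paid − principal = $5,720.02 − $2,710.00 = $3,010.02.

$3,010.02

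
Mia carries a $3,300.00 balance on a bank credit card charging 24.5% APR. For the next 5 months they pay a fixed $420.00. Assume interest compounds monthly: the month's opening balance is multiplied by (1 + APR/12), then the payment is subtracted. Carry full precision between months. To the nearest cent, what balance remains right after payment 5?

$1,463.40

Monthly rate r = 24.5%/12 = 2.04167% = 0.0204167.
Each month: B ← B·(1+r) − $420.00.
Month 1: interest $67.38; balance after payment $2,947.38.
Month 2: interest $60.18; balance after payment $2,587.55.
Month 3: interest $52.83; balance after payment $2,220.38.
Month 4: interest $45.33; balance after payment $1,845.71.
Month 5: interest $37.68; balance after payment $1,463.40.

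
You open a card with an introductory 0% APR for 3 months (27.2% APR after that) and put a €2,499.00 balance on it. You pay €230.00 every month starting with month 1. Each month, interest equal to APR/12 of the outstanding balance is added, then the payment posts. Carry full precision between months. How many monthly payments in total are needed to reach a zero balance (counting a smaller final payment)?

Promo months 1–3 at r₀ = 0%/12 = 0; months 4+ at r₁ = 27.2%/12 = 0.0226667.
After month 3 (no interest yet): B = €2,499.00 − 3·€230.00 = €1,809.00.
Then at r₁ with €230.00/mo: n₂ = −ln(1 − r₁·B/P)/ln(1+r₁) ≈ 8.76 → 9 more payments.

12 months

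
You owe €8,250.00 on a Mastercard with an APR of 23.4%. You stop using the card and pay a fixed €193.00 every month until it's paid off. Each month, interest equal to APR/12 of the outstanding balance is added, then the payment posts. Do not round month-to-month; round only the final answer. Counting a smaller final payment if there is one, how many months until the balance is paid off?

93 payments

Monthly rate r = 23.4%/12 = 1.95% = 0.0195.
Recurrence: B ← B·(1+r) − €193.00.
Month 1: interest €160.88; balance after payment €8,217.88.
Month 2: interest €160.25; balance after payment €8,185.12.
Closed form: n = −ln(1 − rB₀/P)/ln(1+r) = −ln(0.16645)/ln(1.0195) ≈ 92.845, so the balance reaches zero during payment 93.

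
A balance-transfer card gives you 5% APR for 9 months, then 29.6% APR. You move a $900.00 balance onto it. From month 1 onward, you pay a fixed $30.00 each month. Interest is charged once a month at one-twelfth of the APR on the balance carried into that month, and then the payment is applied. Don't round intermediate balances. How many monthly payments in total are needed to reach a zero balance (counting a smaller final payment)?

Promo months 1–9 at r₀ = 5%/12 = 0.00416667; months 10+ at r₁ = 29.6%/12 = 0.0246667.
After month 9: iterate B ← B·(1+r₀) − $30.00 for 9 months → $659.77.
Then at r₁ with $30.00/mo: n₂ = −ln(1 − r₁·B/P)/ln(1+r₁) ≈ 32.09 → 33 more payments.

42 months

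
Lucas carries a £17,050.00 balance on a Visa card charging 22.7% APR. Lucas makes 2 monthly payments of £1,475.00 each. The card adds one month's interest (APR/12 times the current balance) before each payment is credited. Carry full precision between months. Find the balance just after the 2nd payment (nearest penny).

Monthly rate r = 22.7%/12 = 1.89167% = 0.0189167.
Each month: B ← B·(1+r) − £1,475.00.
Month 1: interest £322.53; balance after payment £15,897.53.
Month 2: interest £300.73; balance after payment £14,723.26.

£14,723.26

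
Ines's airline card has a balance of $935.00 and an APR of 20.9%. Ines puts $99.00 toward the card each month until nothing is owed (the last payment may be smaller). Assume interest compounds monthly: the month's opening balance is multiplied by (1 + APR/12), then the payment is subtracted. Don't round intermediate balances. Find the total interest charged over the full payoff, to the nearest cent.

$95.61

Monthly rate r = 20.9%/12 = 1.74167% = 0.0174167.
Payoff takes n = ⌈−ln(1 − rB₀/P)/ln(1+r)⌉ = ⌈10.408⌉ = 11 payments; the last is $40.61.
Total paid = 10·$99.00 + $40.61 = $1,030.61.
Total interest = total paid − principal = $1,030.61 − $935.00 = $95.61.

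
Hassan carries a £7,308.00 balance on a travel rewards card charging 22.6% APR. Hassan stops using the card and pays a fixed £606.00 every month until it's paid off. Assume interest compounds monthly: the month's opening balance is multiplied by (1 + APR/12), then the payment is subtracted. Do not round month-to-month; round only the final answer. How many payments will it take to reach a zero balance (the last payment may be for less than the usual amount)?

14 payments

Monthly rate r = 22.6%/12 = 1.88333% = 0.0188333.
Recurrence: B ← B·(1+r) − £606.00.
Month 1: interest £137.63; balance after payment £6,839.63.
Month 2: interest £128.81; balance after payment £6,362.45.
Closed form: n = −ln(1 − rB₀/P)/ln(1+r) = −ln(0.77288)/ln(1.01883) ≈ 13.808, so the balance reaches zero during payment 14.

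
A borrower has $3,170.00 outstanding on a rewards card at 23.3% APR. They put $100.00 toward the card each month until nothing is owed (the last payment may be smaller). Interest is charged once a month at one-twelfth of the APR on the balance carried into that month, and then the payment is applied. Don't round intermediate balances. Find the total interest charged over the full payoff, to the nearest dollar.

Monthly rate r = 23.3%/12 = 1.94167% = 0.0194167.
Payoff takes n = ⌈−ln(1 − rB₀/P)/ln(1+r)⌉ = ⌈49.704⌉ = 50 payments; the last is $70.58.
Total paid = 49·$100.00 + $70.58 = $4,970.58.
Total interest = total paid − principal = $4,970.58 − $3,170.00 = $1,800.58.

$1,801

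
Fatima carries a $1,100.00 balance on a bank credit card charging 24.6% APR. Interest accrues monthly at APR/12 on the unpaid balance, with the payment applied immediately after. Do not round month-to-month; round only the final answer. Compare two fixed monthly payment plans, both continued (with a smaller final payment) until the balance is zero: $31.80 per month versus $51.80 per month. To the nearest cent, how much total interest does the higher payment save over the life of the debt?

$476.19

Monthly rate r = 24.6%/12 = 2.05% = 0.0205.
At $31.80/mo: n = ⌈−ln(1 − rB₀/P)/ln(1+r)⌉ = 61 payments (last $27.12); total interest = total paid − $1,100.00 = $835.12.
At $51.80/mo: 29 payments (last $8.53); total interest $358.93.
Interest saved = $835.12 − $358.93 = $476.19.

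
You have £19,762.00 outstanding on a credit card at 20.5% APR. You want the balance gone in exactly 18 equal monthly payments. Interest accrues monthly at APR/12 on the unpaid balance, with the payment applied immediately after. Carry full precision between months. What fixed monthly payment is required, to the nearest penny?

£1,284.61

Monthly rate r = 20.5%/12 = 1.70833% = 0.0170833.
Level-payment amortization: P = B₀·r / (1 − (1+r)^(−n)) = 19762.00·0.0170833 / (1 − 1.01708^(−18)).
Denominator 1 − (1+r)^(−18) = 0.262805101.
P = 337.601 / 0.262805101 ≈ 1284.61.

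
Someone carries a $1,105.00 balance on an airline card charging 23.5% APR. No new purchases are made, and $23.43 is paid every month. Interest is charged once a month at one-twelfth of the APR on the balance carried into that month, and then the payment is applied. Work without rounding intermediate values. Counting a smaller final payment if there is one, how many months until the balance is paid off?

133 months

Monthly rate r = 23.5%/12 = 1.95833% = 0.0195833.
Recurrence: B ← B·(1+r) − $23.43.
Month 1: interest $21.64; balance after payment $1,103.21.
Month 2: interest $21.60; balance after payment $1,101.38.
Closed form: n = −ln(1 − rB₀/P)/ln(1+r) = −ln(0.076416)/ln(1.01958) ≈ 132.596, so the balance reaches zero during payment 133.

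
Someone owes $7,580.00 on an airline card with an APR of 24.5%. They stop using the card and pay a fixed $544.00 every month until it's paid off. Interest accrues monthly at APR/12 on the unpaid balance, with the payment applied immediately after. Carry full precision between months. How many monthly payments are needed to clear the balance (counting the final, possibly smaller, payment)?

Monthly rate r = 24.5%/12 = 2.04167% = 0.0204167.
Recurrence: B ← B·(1+r) − $544.00.
Month 1: interest $154.76; balance after payment $7,190.76.
Month 2: interest $146.81; balance after payment $6,793.57.
Closed form: n = −ln(1 − rB₀/P)/ln(1+r) = −ln(0.71552)/ln(1.02042) ≈ 16.563, so the balance reaches zero during payment 17.

17 months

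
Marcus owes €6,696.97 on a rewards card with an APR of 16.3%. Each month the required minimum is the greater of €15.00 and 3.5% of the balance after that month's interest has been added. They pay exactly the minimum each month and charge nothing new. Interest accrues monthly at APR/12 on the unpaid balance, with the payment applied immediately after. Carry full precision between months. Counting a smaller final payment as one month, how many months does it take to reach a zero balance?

161 months

Monthly rate r = 16.3%/12 = 1.35833% = 0.0135833.
While 3.5% of the post-interest balance exceeds €15.00, each month B ← (B·(1+r))·(1 − 0.035), i.e. B shrinks by the factor (1+r)·0.965 = 0.97811.
This holds for months 1–125. Entering month 126 the balance is €420.94; 3.5% of the post-interest balance is now below €15.00, so the flat €15.00 minimum applies from here.
From month 126 a fixed €15.00 at rate r clears €420.94 in 36 more payments. Total: 125 + 36 = 161 months.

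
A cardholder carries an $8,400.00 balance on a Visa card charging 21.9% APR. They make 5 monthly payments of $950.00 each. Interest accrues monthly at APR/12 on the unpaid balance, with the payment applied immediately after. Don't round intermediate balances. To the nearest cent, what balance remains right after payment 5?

Monthly rate r = 21.9%/12 = 1.825% = 0.01825.
Each month: B ← B·(1+r) − $950.00.
Month 1: interest $153.30; balance after payment $7,603.30.
Month 2: interest $138.76; balance after payment $6,792.06.
Month 3: interest $123.96; balance after payment $5,966.02.
Month 4: interest $108.88; balance after payment $5,124.90.
Month 5: interest $93.53; balance after payment $4,268.42.

$4,268.42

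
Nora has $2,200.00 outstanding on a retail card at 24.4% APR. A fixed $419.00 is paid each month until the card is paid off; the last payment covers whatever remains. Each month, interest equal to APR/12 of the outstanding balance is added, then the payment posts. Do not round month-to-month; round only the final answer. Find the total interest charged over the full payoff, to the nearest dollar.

Monthly rate r = 24.4%/12 = 2.03333% = 0.0203333.
Payoff takes n = ⌈−ln(1 − rB₀/P)/ln(1+r)⌉ = ⌈5.609⌉ = 6 payments; the last is $256.11.
Total paid = 5·$419.00 + $256.11 = $2,351.11.
Total interest = total paid − principal = $2,351.11 − $2,200.00 = $151.11.

$151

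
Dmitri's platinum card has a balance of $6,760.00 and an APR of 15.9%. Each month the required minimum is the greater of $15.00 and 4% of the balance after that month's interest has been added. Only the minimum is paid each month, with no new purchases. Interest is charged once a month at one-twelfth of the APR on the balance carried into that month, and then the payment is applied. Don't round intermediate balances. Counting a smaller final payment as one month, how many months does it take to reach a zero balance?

Monthly rate r = 15.9%/12 = 1.325% = 0.01325.
While 4% of the post-interest balance exceeds $15.00, each month B ← (B·(1+r))·(1 − 0.04), i.e. B shrinks by the factor (1+r)·0.96 = 0.97272.
This holds for months 1–106. Entering month 107 the balance is $360.30; 4% of the post-interest balance is now below $15.00, so the flat $15.00 minimum applies from here.
From month 107 a fixed $15.00 at rate r clears $360.30 in 30 more payments. Total: 106 + 30 = 136 months.

136 months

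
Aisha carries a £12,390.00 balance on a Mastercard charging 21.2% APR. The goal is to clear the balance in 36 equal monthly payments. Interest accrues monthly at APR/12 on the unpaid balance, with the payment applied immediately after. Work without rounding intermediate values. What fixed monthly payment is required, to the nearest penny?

£468.07

Monthly rate r = 21.2%/12 = 1.76667% = 0.0176667.
Level-payment amortization: P = B₀·r / (1 − (1+r)^(−n)) = 12390.00·0.0176667 / (1 − 1.01767^(−36)).
Denominator 1 − (1+r)^(−36) = 0.467646376.
P = 218.89 / 0.467646376 ≈ 468.07.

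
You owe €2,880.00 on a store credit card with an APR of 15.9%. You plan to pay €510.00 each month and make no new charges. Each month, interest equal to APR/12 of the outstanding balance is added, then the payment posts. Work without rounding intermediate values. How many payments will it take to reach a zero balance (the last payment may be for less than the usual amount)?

6 months

Monthly rate r = 15.9%/12 = 1.325% = 0.01325.
Recurrence: B ← B·(1+r) − €510.00.
Month 1: interest €38.16; balance after payment €2,408.16.
Month 2: interest €31.91; balance after payment €1,930.07.
Month 3: interest €25.57; balance after payment €1,445.64.
Month 4: interest €19.15; balance after payment €954.80.
Month 5: interest €12.65; balance after payment €457.45.
Month 6: interest €6.06; balance after payment €0.00.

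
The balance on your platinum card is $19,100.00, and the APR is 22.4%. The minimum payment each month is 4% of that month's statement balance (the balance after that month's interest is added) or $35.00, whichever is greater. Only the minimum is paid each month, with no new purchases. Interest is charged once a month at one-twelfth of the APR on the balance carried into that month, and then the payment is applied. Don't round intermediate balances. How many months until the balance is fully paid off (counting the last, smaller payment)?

173 months

Monthly rate r = 22.4%/12 = 1.86667% = 0.0186667.
While 4% of the post-interest balance exceeds $35.00, each month B ← (B·(1+r))·(1 − 0.04), i.e. B shrinks by the factor (1+r)·0.96 = 0.97792.
This holds for months 1–139. Entering month 140 the balance is $857.42; 4% of the post-interest balance is now below $35.00, so the flat $35.00 minimum applies from here.
From month 140 a fixed $35.00 at rate r clears $857.42 in 34 more payments. Total: 139 + 34 = 173 months.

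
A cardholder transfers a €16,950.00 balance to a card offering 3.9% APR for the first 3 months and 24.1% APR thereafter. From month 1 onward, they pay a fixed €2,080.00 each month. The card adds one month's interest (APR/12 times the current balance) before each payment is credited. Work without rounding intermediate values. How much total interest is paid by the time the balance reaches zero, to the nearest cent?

€877.41

Promo months 1–3 at r₀ = 3.9%/12 = 0.00325; months 4+ at r₁ = 24.1%/12 = 0.0200833.
After month 3: iterate B ← B·(1+r₀) − €2,080.00 for 3 months → €10,855.50.
Then at r₁ with €2,080.00/mo: n₂ = −ln(1 − r₁·B/P)/ln(1+r₁) ≈ 5.57 → 6 more payments.
Total paid = 8·€2,080.00 + €1,187.41 = €17,827.41; interest = €17,827.41 − €16,950.00 = €877.41.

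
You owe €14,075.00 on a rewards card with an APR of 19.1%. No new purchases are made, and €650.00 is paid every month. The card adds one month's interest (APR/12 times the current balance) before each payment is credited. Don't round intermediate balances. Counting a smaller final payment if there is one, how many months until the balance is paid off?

Monthly rate r = 19.1%/12 = 1.59167% = 0.0159167.
Recurrence: B ← B·(1+r) − €650.00.
Month 1: interest €224.03; balance after payment €13,649.03.
Month 2: interest €217.25; balance after payment €13,216.27.
Closed form: n = −ln(1 − rB₀/P)/ln(1+r) = −ln(0.65534)/ln(1.01592) ≈ 26.761, so the balance reaches zero during payment 27.

27 months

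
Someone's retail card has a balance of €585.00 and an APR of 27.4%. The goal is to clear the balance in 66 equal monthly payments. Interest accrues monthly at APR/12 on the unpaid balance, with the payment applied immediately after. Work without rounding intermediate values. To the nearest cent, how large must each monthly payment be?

Monthly rate r = 27.4%/12 = 2.28333% = 0.0228333.
Level-payment amortization: P = B₀·r / (1 − (1+r)^(−n)) = 585.00·0.0228333 / (1 − 1.02283^(−66)).
Denominator 1 − (1+r)^(−66) = 0.774639193.
P = 13.3575 / 0.774639193 ≈ 17.24.

€17.24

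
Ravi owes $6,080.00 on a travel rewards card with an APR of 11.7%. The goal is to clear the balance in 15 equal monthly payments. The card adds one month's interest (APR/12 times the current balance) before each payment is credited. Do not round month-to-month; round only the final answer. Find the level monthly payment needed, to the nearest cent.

$437.66

Monthly rate r = 11.7%/12 = 0.975% = 0.00975.
Level-payment amortization: P = B₀·r / (1 − (1+r)^(−n)) = 6080.00·0.00975 / (1 − 1.00975^(−15)).
Denominator 1 − (1+r)^(−15) = 0.135446104.
P = 59.28 / 0.135446104 ≈ 437.66.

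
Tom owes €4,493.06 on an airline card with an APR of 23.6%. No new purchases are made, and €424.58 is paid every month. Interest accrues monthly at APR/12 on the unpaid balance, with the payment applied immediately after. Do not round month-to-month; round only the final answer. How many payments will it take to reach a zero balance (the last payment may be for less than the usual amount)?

12 months

Monthly rate r = 23.6%/12 = 1.96667% = 0.0196667.
Recurrence: B ← B·(1+r) − €424.58.
Month 1: interest €88.36; balance after payment €4,156.84.
Month 2: interest €81.75; balance after payment €3,814.01.
Closed form: n = −ln(1 − rB₀/P)/ln(1+r) = −ln(0.79188)/ln(1.01967) ≈ 11.981, so the balance reaches zero during payment 12.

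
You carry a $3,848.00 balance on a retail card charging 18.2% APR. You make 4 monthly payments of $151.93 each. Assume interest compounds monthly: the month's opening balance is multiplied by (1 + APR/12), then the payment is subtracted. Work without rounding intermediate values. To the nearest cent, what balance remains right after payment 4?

Monthly rate r = 18.2%/12 = 1.51667% = 0.0151667.
Each month: B ← B·(1+r) − $151.93.
Month 1: interest $58.36; balance after payment $3,754.43.
Month 2: interest $56.94; balance after payment $3,659.44.
Month 3: interest $55.50; balance after payment $3,563.02.
Month 4: interest $54.04; balance after payment $3,465.12.

$3,465.12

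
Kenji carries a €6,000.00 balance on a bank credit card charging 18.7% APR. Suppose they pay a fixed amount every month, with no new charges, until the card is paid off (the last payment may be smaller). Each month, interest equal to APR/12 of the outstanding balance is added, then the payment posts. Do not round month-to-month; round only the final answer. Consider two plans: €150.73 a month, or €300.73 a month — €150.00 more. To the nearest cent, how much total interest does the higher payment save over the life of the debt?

Monthly rate r = 18.7%/12 = 1.55833% = 0.0155833.
At €150.73/mo: n = ⌈−ln(1 − rB₀/P)/ln(1+r)⌉ = 63 payments (last €94.79); total interest = total paid − €6,000.00 = €3,440.05.
At €300.73/mo: 25 payments (last €24.83); total interest €1,242.35.
Interest saved = €3,440.05 − €1,242.35 = €2,197.70.

€2,197.70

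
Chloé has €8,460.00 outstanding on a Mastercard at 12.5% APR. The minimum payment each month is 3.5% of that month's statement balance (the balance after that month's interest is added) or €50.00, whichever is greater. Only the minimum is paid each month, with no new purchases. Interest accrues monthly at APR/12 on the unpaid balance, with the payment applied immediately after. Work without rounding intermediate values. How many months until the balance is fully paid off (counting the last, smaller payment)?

105 months

Monthly rate r = 12.5%/12 = 1.04167% = 0.0104167.
While 3.5% of the post-interest balance exceeds €50.00, each month B ← (B·(1+r))·(1 − 0.035), i.e. B shrinks by the factor (1+r)·0.965 = 0.97505.
This holds for months 1–71. Entering month 72 the balance is €1,407.17; 3.5% of the post-interest balance is now below €50.00, so the flat €50.00 minimum applies from here.
From month 72 a fixed €50.00 at rate r clears €1,407.17 in 34 more payments. Total: 71 + 34 = 105 months.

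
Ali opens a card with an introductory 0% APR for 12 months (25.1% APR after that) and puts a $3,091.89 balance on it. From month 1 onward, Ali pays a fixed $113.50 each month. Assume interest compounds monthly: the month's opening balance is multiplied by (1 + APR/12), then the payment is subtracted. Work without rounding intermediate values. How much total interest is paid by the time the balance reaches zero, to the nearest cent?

Promo months 1–12 at r₀ = 0%/12 = 0; months 13+ at r₁ = 25.1%/12 = 0.0209167.
After month 12 (no interest yet): B = $3,091.89 − 12·$113.50 = $1,729.89.
Then at r₁ with $113.50/mo: n₂ = −ln(1 − r₁·B/P)/ln(1+r₁) ≈ 18.54 → 19 more payments.
Total paid = 30·$113.50 + $62.13 = $3,467.13; interest = $3,467.13 − $3,091.89 = $375.24.

$375.24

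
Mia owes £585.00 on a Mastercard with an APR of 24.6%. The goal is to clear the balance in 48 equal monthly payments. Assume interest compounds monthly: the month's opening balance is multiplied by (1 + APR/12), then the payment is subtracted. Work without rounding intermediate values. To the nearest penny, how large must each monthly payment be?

£19.27

Monthly rate r = 24.6%/12 = 2.05% = 0.0205.
Level-payment amortization: P = B₀·r / (1 − (1+r)^(−n)) = 585.00·0.0205 / (1 − 1.0205^(−48)).
Denominator 1 − (1+r)^(−48) = 0.622449052.
P = 11.9925 / 0.622449052 ≈ 19.27.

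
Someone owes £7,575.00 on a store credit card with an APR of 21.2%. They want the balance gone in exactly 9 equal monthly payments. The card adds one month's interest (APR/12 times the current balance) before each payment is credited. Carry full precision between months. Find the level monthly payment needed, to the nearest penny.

Monthly rate r = 21.2%/12 = 1.76667% = 0.0176667.
Level-payment amortization: P = B₀·r / (1 − (1+r)^(−n)) = 7575.00·0.0176667 / (1 − 1.01767^(−9)).
Denominator 1 − (1+r)^(−9) = 0.145818711.
P = 133.825 / 0.145818711 ≈ 917.75.

£917.75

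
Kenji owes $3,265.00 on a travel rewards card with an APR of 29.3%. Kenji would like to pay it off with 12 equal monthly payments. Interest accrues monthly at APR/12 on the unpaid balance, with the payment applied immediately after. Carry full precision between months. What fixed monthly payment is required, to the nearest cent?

$317.17

Monthly rate r = 29.3%/12 = 2.44167% = 0.0244167.
Level-payment amortization: P = B₀·r / (1 − (1+r)^(−n)) = 3265.00·0.0244167 / (1 − 1.02442^(−12)).
Denominator 1 − (1+r)^(−12) = 0.251347338.
P = 79.7204 / 0.251347338 ≈ 317.17.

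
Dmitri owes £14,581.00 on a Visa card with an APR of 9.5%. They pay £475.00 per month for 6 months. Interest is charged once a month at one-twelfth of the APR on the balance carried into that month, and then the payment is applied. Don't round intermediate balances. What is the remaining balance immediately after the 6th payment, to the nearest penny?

£12,380.45

Monthly rate r = 9.5%/12 = 0.791667% = 0.00791667.
Each month: B ← B·(1+r) − £475.00.
Month 1: interest £115.43; balance after payment £14,221.43.
Month 2: interest £112.59; balance after payment £13,859.02.
Month 3: interest £109.72; balance after payment £13,493.74.
Month 4: interest £106.83; balance after payment £13,125.56.
Month 5: interest £103.91; balance after payment £12,754.47.
Month 6: interest £100.97; balance after payment £12,380.45.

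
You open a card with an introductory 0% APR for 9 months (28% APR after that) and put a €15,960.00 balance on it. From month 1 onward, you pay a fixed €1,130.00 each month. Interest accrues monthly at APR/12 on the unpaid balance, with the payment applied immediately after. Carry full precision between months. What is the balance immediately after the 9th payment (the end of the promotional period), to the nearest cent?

Promo months 1–9 at r₀ = 0%/12 = 0; months 10+ at r₁ = 28%/12 = 0.0233333.
After month 9 (no interest yet): B = €15,960.00 − 9·€1,130.00 = €5,790.00.

€5,790.00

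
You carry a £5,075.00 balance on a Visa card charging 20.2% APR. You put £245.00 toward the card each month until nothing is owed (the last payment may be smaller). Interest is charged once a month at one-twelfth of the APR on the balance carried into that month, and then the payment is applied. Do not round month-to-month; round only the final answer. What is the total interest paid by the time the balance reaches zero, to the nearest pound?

Monthly rate r = 20.2%/12 = 1.68333% = 0.0168333.
Payoff takes n = ⌈−ln(1 − rB₀/P)/ln(1+r)⌉ = ⌈25.685⌉ = 26 payments; the last is £168.34.
Total paid = 25·£245.00 + £168.34 = £6,293.34.
Total interest = total paid − principal = £6,293.34 − £5,075.00 = £1,218.34.

£1,218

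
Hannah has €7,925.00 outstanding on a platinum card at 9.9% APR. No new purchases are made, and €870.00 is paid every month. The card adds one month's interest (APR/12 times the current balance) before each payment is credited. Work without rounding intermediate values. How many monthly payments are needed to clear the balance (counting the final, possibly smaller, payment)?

10 payments

Monthly rate r = 9.9%/12 = 0.825% = 0.00825.
Recurrence: B ← B·(1+r) − €870.00.
Month 1: interest €65.38; balance after payment €7,120.38.
Month 2: interest €58.74; balance after payment €6,309.12.
Closed form: n = −ln(1 − rB₀/P)/ln(1+r) = −ln(0.92485)/ln(1.00825) ≈ 9.509, so the balance reaches zero during payment 10.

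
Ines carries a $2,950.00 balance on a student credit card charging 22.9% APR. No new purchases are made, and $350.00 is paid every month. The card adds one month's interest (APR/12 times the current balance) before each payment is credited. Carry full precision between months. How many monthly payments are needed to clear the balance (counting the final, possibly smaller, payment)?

Monthly rate r = 22.9%/12 = 1.90833% = 0.0190833.
Recurrence: B ← B·(1+r) − $350.00.
Month 1: interest $56.30; balance after payment $2,656.30.
Month 2: interest $50.69; balance after payment $2,356.99.
Closed form: n = −ln(1 − rB₀/P)/ln(1+r) = −ln(0.83915)/ln(1.01908) ≈ 9.277, so the balance reaches zero during payment 10.

10 payments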